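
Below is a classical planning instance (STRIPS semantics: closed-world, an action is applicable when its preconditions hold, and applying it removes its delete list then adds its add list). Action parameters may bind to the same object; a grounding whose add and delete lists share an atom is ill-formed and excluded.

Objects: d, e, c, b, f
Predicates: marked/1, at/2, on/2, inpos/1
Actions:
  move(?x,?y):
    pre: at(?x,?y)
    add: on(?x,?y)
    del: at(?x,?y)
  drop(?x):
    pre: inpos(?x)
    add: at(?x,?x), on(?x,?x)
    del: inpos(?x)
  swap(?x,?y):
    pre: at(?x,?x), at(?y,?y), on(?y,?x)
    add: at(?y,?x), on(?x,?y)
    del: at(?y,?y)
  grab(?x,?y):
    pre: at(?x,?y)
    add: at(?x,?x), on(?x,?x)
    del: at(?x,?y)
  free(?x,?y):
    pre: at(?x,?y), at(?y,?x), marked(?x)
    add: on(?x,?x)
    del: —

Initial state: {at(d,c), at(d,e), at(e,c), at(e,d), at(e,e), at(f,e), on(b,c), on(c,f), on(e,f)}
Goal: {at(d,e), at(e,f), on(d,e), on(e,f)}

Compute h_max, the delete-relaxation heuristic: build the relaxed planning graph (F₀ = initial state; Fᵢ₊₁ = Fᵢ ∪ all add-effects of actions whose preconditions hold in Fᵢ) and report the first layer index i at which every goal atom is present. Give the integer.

F0 = init (9 atoms)
F1 = F0 ∪ {at(d,d), at(f,f), on(d,c), on(d,d), on(d,e), on(e,c), on(e,d), on(e,e), on(f,e), on(f,f)}  (19 atoms)
F2 = F1 ∪ {at(e,f)}  (20 atoms)
goal ⊆ F2  ⇒  h_max = 2

2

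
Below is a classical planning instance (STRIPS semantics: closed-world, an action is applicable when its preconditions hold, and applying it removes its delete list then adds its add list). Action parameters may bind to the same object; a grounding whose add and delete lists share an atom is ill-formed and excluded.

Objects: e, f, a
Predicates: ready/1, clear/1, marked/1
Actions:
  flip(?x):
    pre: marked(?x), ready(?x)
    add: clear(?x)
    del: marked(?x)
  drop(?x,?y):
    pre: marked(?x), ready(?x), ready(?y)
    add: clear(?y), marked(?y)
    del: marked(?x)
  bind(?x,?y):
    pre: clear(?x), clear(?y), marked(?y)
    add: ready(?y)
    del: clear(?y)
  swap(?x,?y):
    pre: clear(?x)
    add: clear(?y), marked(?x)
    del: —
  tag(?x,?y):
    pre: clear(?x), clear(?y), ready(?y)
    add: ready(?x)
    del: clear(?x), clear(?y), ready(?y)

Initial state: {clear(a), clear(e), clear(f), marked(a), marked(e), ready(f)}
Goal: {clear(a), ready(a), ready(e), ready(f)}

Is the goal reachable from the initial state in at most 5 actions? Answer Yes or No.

Yes

1. bind(e,e)  →  {clear(a), clear(f), marked(a), marked(e), ready(e), ready(f)}
2. bind(f,a)  →  {clear(f), marked(a), marked(e), ready(a), ready(e), ready(f)}
3. flip(a)  →  {clear(a), clear(f), marked(e), ready(a), ready(e), ready(f)}
optimal plan length = 3; 3 ≤ 5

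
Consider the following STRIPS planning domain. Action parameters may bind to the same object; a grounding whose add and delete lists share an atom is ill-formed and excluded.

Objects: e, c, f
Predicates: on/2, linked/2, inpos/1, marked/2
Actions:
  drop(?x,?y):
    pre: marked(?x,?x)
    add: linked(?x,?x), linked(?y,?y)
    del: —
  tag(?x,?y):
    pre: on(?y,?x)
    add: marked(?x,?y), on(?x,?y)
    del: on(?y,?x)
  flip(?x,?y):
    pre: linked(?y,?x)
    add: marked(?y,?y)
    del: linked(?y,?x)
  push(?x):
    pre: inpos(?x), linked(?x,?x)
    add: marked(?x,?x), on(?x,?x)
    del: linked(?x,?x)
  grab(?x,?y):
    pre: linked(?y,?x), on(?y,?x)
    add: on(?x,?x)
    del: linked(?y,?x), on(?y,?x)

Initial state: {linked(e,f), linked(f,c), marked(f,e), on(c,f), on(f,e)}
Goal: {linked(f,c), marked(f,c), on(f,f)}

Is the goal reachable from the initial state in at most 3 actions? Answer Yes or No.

Yes

1. tag(e,f)  →  {linked(e,f), linked(f,c), marked(e,f), marked(f,e), on(c,f), on(e,f)}
2. tag(f,c)  →  {linked(e,f), linked(f,c), marked(e,f), marked(f,c), marked(f,e), on(e,f), on(f,c)}
3. grab(f,e)  →  {linked(f,c), marked(e,f), marked(f,c), marked(f,e), on(f,c), on(f,f)}
optimal plan length = 3; 3 ≤ 3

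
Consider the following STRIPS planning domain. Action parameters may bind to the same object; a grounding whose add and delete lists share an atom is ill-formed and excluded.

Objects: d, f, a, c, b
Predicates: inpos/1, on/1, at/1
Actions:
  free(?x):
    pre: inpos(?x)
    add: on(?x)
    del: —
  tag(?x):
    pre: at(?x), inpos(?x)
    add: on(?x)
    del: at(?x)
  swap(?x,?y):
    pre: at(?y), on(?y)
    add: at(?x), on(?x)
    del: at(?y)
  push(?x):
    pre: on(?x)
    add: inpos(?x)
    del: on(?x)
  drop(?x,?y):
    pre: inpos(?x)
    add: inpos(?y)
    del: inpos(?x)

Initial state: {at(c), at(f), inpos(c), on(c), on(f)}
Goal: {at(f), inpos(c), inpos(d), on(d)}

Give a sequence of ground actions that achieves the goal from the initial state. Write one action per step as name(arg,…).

swap(d,c); push(d); free(d)

1. swap(d,c)  →  {at(d), at(f), inpos(c), on(c), on(d), on(f)}
2. push(d)  →  {at(d), at(f), inpos(c), inpos(d), on(c), on(f)}
3. free(d)  →  {at(d), at(f), inpos(c), inpos(d), on(c), on(d), on(f)}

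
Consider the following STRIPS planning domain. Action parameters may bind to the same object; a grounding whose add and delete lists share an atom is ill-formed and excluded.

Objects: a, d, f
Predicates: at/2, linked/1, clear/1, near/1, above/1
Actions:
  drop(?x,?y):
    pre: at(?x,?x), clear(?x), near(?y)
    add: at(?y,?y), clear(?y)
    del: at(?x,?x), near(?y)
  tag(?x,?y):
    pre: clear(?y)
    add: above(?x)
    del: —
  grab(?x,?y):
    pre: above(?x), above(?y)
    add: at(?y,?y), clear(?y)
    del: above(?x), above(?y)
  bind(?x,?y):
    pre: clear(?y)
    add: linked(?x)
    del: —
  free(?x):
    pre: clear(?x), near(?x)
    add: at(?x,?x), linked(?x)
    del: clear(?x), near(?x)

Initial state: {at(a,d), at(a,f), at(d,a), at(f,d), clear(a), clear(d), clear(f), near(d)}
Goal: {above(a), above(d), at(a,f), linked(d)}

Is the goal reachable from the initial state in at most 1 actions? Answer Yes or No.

No

1. tag(a,a)  →  {above(a), at(a,d), at(a,f), at(d,a), at(f,d), clear(a), clear(d), clear(f), near(d)}
2. tag(d,a)  →  {above(a), above(d), at(a,d), at(a,f), at(d,a), at(f,d), clear(a), clear(d), clear(f), near(d)}
3. bind(d,a)  →  {above(a), above(d), at(a,d), at(a,f), at(d,a), at(f,d), clear(a), clear(d), clear(f), linked(d), near(d)}
optimal plan length = 3; 3 > 1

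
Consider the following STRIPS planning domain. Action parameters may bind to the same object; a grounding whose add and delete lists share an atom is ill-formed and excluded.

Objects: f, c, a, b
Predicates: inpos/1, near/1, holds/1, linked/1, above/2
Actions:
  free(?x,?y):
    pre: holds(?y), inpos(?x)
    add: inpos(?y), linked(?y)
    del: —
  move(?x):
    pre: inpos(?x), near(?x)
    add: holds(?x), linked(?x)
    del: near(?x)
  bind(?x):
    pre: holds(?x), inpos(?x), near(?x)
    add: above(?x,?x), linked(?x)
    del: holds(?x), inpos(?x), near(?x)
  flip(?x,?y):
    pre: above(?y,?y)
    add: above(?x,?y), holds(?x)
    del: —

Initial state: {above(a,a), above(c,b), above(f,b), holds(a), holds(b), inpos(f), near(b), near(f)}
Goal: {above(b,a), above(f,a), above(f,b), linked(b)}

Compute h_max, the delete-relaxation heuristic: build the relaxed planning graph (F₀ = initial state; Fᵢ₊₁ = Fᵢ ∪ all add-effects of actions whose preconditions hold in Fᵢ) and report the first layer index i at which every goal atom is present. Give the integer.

1

F0 = init (8 atoms)
F1 = F0 ∪ {above(b,a), above(c,a), above(f,a), holds(c), holds(f), inpos(a), inpos(b), linked(a), linked(b), linked(f)}  (18 atoms)
goal ⊆ F1  ⇒  h_max = 1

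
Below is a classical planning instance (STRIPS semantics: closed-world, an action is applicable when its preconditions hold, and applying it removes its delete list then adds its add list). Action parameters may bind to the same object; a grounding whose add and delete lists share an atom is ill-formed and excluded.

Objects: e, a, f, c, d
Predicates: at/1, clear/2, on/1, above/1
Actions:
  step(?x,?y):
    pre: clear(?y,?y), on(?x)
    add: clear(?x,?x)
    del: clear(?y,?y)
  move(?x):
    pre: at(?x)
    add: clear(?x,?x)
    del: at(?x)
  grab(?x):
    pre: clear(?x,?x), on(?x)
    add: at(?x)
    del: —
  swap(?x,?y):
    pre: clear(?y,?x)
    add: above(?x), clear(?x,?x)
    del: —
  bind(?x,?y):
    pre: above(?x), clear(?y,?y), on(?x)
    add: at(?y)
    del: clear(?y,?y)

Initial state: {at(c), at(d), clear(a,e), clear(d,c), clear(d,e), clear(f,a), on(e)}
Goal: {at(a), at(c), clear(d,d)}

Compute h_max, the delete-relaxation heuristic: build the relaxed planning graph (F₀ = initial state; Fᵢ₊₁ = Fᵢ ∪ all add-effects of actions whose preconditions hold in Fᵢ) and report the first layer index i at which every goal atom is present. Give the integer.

F0 = init (7 atoms)
F1 = F0 ∪ {above(a), above(c), above(e), clear(a,a), clear(c,c), clear(d,d), clear(e,e)}  (14 atoms)
F2 = F1 ∪ {above(d), at(a), at(e)}  (17 atoms)
goal ⊆ F2  ⇒  h_max = 2

2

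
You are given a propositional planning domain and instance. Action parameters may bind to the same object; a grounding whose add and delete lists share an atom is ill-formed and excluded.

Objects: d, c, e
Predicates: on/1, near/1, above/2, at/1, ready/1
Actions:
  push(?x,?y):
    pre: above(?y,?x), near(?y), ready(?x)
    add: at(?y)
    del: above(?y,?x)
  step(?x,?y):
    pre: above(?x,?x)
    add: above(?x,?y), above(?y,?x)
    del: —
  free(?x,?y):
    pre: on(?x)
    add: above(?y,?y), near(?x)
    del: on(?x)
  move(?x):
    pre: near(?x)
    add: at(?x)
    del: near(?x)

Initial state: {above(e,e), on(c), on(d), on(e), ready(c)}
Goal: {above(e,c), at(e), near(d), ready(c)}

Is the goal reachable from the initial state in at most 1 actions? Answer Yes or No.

No

1. step(e,c)  →  {above(c,e), above(e,c), above(e,e), on(c), on(d), on(e), ready(c)}
2. free(d,d)  →  {above(c,e), above(d,d), above(e,c), above(e,e), near(d), on(c), on(e), ready(c)}
3. free(e,d)  →  {above(c,e), above(d,d), above(e,c), above(e,e), near(d), near(e), on(c), ready(c)}
4. move(e)  →  {above(c,e), above(d,d), above(e,c), above(e,e), at(e), near(d), on(c), ready(c)}
optimal plan length = 4; 4 > 1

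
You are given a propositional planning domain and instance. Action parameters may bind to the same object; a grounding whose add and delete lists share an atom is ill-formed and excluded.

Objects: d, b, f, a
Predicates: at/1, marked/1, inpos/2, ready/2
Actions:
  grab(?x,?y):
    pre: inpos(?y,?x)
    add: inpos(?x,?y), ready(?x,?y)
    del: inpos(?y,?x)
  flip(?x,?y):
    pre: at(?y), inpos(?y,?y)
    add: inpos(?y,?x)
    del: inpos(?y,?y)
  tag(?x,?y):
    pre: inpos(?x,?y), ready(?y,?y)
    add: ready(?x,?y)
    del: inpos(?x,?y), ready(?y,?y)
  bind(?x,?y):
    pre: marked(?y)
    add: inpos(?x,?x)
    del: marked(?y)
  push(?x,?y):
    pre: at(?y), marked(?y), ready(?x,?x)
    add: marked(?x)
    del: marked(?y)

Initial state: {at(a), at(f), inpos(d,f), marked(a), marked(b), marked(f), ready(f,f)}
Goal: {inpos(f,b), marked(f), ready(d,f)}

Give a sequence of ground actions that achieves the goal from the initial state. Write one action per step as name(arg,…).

1. tag(d,f)  →  {at(a), at(f), marked(a), marked(b), marked(f), ready(d,f)}
2. bind(f,b)  →  {at(a), at(f), inpos(f,f), marked(a), marked(f), ready(d,f)}
3. flip(b,f)  →  {at(a), at(f), inpos(f,b), marked(a), marked(f), ready(d,f)}

tag(d,f); bind(f,b); flip(b,f)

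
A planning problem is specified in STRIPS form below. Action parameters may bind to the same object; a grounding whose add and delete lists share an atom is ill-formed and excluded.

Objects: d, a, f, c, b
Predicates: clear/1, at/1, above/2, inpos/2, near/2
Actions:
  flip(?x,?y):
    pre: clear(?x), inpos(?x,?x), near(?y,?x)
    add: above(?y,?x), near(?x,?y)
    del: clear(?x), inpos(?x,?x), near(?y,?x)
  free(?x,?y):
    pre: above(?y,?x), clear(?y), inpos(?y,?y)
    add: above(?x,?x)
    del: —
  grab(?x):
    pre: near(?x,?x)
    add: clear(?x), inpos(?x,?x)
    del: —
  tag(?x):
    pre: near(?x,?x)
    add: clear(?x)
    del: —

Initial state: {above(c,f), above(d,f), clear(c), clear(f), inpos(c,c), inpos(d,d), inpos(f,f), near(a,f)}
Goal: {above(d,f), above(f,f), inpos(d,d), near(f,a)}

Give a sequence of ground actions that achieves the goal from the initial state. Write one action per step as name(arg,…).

flip(f,a); free(f,c)

1. flip(f,a)  →  {above(a,f), above(c,f), above(d,f), clear(c), inpos(c,c), inpos(d,d), near(f,a)}
2. free(f,c)  →  {above(a,f), above(c,f), above(d,f), above(f,f), clear(c), inpos(c,c), inpos(d,d), near(f,a)}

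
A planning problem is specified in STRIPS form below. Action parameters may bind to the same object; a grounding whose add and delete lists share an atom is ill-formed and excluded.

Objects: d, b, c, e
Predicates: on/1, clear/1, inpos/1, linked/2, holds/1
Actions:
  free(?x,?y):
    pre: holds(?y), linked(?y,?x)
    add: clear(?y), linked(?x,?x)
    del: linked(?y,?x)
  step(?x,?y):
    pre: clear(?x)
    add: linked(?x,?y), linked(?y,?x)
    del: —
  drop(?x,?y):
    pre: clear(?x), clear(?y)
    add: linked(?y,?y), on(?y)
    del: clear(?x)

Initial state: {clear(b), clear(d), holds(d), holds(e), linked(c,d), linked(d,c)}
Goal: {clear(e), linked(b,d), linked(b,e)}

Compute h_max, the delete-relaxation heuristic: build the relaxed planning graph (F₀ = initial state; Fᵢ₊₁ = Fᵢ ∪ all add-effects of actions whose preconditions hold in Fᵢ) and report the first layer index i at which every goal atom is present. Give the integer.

F0 = init (6 atoms)
F1 = F0 ∪ {linked(b,b), linked(b,c), linked(b,d), linked(b,e), linked(c,b), linked(c,c), linked(d,b), linked(d,d), linked(d,e), linked(e,b), linked(e,d), on(b), on(d)}  (19 atoms)
F2 = F1 ∪ {clear(e), linked(e,e)}  (21 atoms)
goal ⊆ F2  ⇒  h_max = 2

2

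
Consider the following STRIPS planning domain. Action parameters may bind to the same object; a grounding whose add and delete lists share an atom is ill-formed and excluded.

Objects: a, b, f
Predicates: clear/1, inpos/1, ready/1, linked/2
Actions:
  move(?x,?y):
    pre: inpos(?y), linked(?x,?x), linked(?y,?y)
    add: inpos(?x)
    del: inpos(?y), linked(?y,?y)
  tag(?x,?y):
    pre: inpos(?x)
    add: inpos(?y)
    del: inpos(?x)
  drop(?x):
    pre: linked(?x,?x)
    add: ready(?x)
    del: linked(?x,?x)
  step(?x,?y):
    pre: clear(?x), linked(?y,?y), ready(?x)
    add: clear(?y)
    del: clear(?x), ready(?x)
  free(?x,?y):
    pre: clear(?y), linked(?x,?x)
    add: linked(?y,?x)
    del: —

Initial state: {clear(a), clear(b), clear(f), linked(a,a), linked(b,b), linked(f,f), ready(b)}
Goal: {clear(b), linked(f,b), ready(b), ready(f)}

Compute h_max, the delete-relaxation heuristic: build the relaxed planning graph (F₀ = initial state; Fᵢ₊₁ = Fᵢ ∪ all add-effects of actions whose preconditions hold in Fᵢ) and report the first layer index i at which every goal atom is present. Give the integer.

F0 = init (7 atoms)
F1 = F0 ∪ {linked(a,b), linked(a,f), linked(b,a), linked(b,f), linked(f,a), linked(f,b), ready(a), ready(f)}  (15 atoms)
goal ⊆ F1  ⇒  h_max = 1

1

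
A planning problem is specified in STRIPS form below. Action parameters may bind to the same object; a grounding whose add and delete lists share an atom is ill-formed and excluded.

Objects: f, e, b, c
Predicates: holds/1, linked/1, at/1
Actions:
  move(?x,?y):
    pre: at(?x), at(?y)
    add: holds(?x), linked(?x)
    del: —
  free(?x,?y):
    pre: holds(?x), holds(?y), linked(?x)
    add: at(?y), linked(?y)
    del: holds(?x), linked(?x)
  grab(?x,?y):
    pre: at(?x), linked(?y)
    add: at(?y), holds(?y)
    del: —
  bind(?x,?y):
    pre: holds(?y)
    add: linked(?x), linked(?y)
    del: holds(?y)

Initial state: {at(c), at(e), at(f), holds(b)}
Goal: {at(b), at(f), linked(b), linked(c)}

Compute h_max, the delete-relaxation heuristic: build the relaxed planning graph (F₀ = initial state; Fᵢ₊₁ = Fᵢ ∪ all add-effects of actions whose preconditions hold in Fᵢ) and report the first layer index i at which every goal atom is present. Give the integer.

F0 = init (4 atoms)
F1 = F0 ∪ {holds(c), holds(e), holds(f), linked(b), linked(c), linked(e), linked(f)}  (11 atoms)
F2 = F1 ∪ {at(b)}  (12 atoms)
goal ⊆ F2  ⇒  h_max = 2

2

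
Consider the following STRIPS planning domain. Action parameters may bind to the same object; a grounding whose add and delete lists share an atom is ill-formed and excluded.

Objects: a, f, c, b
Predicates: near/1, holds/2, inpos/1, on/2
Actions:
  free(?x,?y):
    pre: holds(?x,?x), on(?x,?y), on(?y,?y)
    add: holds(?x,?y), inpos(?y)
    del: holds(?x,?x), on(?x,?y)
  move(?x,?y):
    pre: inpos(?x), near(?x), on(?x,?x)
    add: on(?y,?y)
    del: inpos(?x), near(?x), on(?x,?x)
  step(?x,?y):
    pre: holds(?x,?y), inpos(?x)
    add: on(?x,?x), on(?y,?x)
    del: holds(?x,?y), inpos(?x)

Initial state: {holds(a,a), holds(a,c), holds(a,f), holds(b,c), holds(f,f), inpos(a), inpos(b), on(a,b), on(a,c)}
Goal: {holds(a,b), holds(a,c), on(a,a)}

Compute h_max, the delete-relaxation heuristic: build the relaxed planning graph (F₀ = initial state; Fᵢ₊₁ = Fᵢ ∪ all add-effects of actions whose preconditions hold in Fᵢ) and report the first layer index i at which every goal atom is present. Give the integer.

2

F0 = init (9 atoms)
F1 = F0 ∪ {on(a,a), on(b,b), on(c,a), on(c,b), on(f,a)}  (14 atoms)
F2 = F1 ∪ {holds(a,b), holds(f,a)}  (16 atoms)
goal ⊆ F2  ⇒  h_max = 2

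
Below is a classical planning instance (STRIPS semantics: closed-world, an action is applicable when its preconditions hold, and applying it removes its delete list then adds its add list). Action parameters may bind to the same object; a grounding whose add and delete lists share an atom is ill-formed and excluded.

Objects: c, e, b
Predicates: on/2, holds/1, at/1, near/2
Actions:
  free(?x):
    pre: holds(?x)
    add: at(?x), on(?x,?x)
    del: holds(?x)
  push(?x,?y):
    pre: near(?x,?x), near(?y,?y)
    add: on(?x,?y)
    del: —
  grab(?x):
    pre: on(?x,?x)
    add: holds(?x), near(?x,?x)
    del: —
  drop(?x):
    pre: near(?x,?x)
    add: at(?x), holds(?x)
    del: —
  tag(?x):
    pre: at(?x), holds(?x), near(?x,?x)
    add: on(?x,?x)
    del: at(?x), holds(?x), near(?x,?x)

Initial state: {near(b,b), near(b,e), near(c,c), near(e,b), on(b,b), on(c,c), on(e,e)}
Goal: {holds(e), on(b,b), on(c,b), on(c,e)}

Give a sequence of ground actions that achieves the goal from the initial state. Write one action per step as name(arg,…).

1. push(c,b)  →  {near(b,b), near(b,e), near(c,c), near(e,b), on(b,b), on(c,b), on(c,c), on(e,e)}
2. grab(e)  →  {holds(e), near(b,b), near(b,e), near(c,c), near(e,b), near(e,e), on(b,b), on(c,b), on(c,c), on(e,e)}
3. push(c,e)  →  {holds(e), near(b,b), near(b,e), near(c,c), near(e,b), near(e,e), on(b,b), on(c,b), on(c,c), on(c,e), on(e,e)}

push(c,b); grab(e); push(c,e)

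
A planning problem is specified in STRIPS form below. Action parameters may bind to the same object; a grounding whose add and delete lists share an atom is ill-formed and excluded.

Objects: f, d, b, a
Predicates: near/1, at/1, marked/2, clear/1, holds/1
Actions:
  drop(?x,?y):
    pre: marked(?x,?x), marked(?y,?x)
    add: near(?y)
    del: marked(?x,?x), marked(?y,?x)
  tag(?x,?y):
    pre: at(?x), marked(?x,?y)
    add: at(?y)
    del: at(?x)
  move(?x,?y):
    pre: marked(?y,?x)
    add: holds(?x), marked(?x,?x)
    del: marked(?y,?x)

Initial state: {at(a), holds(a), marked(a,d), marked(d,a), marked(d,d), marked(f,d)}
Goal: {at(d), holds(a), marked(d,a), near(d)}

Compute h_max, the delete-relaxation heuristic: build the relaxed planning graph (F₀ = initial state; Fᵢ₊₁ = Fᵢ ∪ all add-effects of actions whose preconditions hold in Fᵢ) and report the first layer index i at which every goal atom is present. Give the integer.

1

F0 = init (6 atoms)
F1 = F0 ∪ {at(d), holds(d), marked(a,a), near(a), near(d), near(f)}  (12 atoms)
goal ⊆ F1  ⇒  h_max = 1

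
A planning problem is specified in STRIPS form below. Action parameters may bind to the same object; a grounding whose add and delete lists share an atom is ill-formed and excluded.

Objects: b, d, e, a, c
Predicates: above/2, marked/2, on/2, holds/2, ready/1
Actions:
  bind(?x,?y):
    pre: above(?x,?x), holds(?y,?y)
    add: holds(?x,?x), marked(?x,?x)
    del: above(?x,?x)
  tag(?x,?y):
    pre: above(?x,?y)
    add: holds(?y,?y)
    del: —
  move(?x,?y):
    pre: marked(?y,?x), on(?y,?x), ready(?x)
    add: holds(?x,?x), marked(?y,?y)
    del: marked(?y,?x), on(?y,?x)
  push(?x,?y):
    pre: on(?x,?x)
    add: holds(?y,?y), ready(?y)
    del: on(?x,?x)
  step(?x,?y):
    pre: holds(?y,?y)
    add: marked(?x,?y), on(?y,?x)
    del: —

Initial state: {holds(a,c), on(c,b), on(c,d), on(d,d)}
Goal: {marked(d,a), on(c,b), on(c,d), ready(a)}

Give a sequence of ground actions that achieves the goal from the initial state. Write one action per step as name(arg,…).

1. push(d,a)  →  {holds(a,a), holds(a,c), on(c,b), on(c,d), ready(a)}
2. step(d,a)  →  {holds(a,a), holds(a,c), marked(d,a), on(a,d), on(c,b), on(c,d), ready(a)}

push(d,a); step(d,a)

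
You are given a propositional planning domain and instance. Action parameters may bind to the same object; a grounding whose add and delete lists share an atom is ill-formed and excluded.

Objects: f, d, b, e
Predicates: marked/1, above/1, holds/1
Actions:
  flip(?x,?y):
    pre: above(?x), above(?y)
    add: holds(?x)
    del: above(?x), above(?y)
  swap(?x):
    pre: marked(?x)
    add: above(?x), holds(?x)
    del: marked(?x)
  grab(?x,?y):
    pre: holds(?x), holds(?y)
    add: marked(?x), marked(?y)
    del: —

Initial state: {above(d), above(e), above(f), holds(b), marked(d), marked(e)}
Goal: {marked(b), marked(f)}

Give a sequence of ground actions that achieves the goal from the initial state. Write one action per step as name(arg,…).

1. flip(f,f)  →  {above(d), above(e), holds(b), holds(f), marked(d), marked(e)}
2. grab(f,b)  →  {above(d), above(e), holds(b), holds(f), marked(b), marked(d), marked(e), marked(f)}

flip(f,f); grab(f,b)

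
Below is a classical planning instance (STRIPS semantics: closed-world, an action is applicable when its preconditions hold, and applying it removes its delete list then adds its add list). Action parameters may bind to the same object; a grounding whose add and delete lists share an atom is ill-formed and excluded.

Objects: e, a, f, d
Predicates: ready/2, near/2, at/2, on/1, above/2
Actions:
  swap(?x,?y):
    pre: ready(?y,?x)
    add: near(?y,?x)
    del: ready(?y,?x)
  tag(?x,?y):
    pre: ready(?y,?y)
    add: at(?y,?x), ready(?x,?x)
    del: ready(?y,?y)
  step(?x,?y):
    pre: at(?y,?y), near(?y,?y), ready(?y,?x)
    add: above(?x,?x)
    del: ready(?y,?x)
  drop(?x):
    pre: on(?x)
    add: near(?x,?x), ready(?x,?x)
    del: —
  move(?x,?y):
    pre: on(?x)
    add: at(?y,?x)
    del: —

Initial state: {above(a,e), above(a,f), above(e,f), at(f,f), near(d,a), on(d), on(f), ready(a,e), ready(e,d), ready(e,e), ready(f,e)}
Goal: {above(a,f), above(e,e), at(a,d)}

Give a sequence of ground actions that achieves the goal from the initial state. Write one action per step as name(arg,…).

drop(f); step(e,f); move(d,a)

1. drop(f)  →  {above(a,e), above(a,f), above(e,f), at(f,f), near(d,a), near(f,f), on(d), on(f), ready(a,e), ready(e,d), ready(e,e), ready(f,e), ready(f,f)}
2. step(e,f)  →  {above(a,e), above(a,f), above(e,e), above(e,f), at(f,f), near(d,a), near(f,f), on(d), on(f), ready(a,e), ready(e,d), ready(e,e), ready(f,f)}
3. move(d,a)  →  {above(a,e), above(a,f), above(e,e), above(e,f), at(a,d), at(f,f), near(d,a), near(f,f), on(d), on(f), ready(a,e), ready(e,d), ready(e,e), ready(f,f)}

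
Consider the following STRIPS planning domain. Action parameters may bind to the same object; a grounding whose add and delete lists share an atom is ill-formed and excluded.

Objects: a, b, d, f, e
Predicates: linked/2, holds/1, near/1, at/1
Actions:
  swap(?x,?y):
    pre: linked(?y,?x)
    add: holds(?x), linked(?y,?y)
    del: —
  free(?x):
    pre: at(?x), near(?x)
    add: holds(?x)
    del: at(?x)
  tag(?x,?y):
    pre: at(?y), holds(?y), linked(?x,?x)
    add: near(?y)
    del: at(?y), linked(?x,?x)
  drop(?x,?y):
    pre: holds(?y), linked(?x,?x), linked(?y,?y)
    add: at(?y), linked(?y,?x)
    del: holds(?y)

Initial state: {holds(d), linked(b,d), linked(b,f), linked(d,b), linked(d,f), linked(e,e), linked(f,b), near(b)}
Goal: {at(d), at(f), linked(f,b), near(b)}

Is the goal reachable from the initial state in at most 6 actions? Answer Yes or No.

Yes

1. swap(b,f)  →  {holds(b), holds(d), linked(b,d), linked(b,f), linked(d,b), linked(d,f), linked(e,e), linked(f,b), linked(f,f), near(b)}
2. swap(f,d)  →  {holds(b), holds(d), holds(f), linked(b,d), linked(b,f), linked(d,b), linked(d,d), linked(d,f), linked(e,e), linked(f,b), linked(f,f), near(b)}
3. drop(d,d)  →  {at(d), holds(b), holds(f), linked(b,d), linked(b,f), linked(d,b), linked(d,d), linked(d,f), linked(e,e), linked(f,b), linked(f,f), near(b)}
4. drop(d,f)  →  {at(d), at(f), holds(b), linked(b,d), linked(b,f), linked(d,b), linked(d,d), linked(d,f), linked(e,e), linked(f,b), linked(f,d), linked(f,f), near(b)}
optimal plan length = 4; 4 ≤ 6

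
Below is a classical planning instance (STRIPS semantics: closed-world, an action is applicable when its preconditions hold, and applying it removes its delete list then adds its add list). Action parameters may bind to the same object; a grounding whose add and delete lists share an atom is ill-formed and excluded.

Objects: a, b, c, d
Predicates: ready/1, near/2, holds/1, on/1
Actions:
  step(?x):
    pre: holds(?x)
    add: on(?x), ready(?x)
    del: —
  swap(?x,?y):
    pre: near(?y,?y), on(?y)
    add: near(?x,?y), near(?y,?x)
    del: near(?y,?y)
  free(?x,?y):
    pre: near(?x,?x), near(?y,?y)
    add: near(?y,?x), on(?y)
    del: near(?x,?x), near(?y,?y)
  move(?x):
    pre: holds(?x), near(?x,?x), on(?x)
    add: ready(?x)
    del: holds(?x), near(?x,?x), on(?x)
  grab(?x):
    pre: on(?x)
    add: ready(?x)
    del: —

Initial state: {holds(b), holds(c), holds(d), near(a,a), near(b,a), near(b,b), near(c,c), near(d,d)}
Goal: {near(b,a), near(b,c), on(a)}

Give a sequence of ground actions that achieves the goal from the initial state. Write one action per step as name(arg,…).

1. free(c,b)  →  {holds(b), holds(c), holds(d), near(a,a), near(b,a), near(b,c), near(d,d), on(b)}
2. free(d,a)  →  {holds(b), holds(c), holds(d), near(a,d), near(b,a), near(b,c), on(a), on(b)}

free(c,b); free(d,a)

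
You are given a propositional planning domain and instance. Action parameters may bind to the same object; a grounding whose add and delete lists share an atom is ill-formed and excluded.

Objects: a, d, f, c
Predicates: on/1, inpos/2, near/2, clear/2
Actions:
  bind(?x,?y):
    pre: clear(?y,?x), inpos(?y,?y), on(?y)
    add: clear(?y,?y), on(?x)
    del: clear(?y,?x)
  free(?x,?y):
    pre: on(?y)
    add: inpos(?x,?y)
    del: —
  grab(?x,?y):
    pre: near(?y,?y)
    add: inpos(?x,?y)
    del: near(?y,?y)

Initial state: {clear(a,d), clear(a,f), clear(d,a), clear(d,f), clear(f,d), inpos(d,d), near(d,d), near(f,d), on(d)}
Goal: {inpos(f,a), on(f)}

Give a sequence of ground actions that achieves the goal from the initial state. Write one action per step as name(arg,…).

bind(a,d); bind(f,d); free(f,a)

1. bind(a,d)  →  {clear(a,d), clear(a,f), clear(d,d), clear(d,f), clear(f,d), inpos(d,d), near(d,d), near(f,d), on(a), on(d)}
2. bind(f,d)  →  {clear(a,d), clear(a,f), clear(d,d), clear(f,d), inpos(d,d), near(d,d), near(f,d), on(a), on(d), on(f)}
3. free(f,a)  →  {clear(a,d), clear(a,f), clear(d,d), clear(f,d), inpos(d,d), inpos(f,a), near(d,d), near(f,d), on(a), on(d), on(f)}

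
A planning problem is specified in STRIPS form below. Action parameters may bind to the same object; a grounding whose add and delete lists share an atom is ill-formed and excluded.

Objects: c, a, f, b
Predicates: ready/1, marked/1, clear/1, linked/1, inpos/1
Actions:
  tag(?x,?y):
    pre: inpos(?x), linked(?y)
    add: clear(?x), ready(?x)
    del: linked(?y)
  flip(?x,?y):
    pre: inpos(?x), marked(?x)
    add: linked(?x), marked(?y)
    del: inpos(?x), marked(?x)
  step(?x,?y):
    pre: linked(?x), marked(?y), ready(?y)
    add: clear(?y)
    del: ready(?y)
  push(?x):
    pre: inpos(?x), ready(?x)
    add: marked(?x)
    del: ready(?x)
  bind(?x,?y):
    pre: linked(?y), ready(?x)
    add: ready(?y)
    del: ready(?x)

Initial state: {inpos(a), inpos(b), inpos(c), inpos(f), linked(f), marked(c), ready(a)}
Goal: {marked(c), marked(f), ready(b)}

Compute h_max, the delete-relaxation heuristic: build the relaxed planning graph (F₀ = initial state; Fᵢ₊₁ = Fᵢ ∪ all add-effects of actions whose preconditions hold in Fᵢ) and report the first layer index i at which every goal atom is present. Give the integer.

F0 = init (7 atoms)
F1 = F0 ∪ {clear(a), clear(b), clear(c), clear(f), linked(c), marked(a), marked(b), marked(f), ready(b), ready(c), ready(f)}  (18 atoms)
goal ⊆ F1  ⇒  h_max = 1

1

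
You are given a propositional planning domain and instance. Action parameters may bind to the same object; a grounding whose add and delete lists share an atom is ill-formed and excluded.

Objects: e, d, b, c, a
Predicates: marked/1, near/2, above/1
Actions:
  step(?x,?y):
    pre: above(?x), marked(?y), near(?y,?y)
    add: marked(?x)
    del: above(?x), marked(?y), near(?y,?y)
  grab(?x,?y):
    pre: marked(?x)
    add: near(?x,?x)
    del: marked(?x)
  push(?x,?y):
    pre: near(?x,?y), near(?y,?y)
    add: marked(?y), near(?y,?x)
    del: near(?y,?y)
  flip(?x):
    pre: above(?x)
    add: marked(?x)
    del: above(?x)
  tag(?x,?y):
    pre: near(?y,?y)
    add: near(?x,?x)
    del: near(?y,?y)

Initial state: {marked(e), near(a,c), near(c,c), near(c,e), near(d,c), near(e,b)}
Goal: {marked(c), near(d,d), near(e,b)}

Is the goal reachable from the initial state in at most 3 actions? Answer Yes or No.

Yes

1. grab(e,e)  →  {near(a,c), near(c,c), near(c,e), near(d,c), near(e,b), near(e,e)}
2. push(d,c)  →  {marked(c), near(a,c), near(c,d), near(c,e), near(d,c), near(e,b), near(e,e)}
3. tag(d,e)  →  {marked(c), near(a,c), near(c,d), near(c,e), near(d,c), near(d,d), near(e,b)}
optimal plan length = 3; 3 ≤ 3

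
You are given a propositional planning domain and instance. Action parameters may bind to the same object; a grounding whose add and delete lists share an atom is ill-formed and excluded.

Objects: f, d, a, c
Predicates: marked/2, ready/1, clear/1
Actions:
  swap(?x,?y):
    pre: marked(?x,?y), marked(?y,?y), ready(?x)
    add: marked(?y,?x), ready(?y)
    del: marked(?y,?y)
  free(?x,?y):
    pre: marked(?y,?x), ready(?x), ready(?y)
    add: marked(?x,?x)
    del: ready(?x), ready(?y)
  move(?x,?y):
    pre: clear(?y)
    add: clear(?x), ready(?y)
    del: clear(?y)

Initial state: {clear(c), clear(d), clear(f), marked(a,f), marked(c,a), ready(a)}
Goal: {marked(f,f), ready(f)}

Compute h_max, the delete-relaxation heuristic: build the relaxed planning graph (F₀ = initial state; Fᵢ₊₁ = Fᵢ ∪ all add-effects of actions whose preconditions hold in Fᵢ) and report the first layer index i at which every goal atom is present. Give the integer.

2

F0 = init (6 atoms)
F1 = F0 ∪ {clear(a), ready(c), ready(d), ready(f)}  (10 atoms)
F2 = F1 ∪ {marked(a,a), marked(f,f)}  (12 atoms)
goal ⊆ F2  ⇒  h_max = 2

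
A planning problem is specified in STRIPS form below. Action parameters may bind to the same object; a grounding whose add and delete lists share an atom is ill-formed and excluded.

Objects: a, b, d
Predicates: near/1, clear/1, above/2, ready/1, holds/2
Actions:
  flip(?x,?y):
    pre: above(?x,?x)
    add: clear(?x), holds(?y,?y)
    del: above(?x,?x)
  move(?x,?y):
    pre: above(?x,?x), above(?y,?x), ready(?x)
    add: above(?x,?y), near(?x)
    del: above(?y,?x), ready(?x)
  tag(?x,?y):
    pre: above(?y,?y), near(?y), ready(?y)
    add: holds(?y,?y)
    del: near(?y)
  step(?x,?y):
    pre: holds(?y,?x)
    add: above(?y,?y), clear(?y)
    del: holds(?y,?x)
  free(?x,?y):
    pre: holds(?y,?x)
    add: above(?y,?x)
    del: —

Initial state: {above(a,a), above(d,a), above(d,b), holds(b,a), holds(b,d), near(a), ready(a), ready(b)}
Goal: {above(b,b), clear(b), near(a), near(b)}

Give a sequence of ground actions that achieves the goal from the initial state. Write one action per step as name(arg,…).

1. step(a,b)  →  {above(a,a), above(b,b), above(d,a), above(d,b), clear(b), holds(b,d), near(a), ready(a), ready(b)}
2. move(b,d)  →  {above(a,a), above(b,b), above(b,d), above(d,a), clear(b), holds(b,d), near(a), near(b), ready(a)}

step(a,b); move(b,d)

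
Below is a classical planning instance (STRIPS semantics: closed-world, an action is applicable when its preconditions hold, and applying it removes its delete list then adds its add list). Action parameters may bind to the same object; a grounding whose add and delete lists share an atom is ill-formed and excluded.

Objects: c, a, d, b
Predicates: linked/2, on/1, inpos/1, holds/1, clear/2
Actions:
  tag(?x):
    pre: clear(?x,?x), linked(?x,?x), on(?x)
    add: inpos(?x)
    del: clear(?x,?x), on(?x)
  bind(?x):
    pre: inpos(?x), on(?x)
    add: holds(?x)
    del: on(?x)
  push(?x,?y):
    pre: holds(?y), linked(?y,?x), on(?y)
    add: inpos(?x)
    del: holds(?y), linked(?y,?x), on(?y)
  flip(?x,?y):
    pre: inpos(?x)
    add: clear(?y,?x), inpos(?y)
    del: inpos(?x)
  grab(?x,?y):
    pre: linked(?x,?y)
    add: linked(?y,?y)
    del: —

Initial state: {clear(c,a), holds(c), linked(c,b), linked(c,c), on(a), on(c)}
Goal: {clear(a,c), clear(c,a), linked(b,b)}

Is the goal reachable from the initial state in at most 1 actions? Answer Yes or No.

1. push(c,c)  →  {clear(c,a), inpos(c), linked(c,b), on(a)}
2. flip(c,a)  →  {clear(a,c), clear(c,a), inpos(a), linked(c,b), on(a)}
3. grab(c,b)  →  {clear(a,c), clear(c,a), inpos(a), linked(b,b), linked(c,b), on(a)}
optimal plan length = 3; 3 > 1

No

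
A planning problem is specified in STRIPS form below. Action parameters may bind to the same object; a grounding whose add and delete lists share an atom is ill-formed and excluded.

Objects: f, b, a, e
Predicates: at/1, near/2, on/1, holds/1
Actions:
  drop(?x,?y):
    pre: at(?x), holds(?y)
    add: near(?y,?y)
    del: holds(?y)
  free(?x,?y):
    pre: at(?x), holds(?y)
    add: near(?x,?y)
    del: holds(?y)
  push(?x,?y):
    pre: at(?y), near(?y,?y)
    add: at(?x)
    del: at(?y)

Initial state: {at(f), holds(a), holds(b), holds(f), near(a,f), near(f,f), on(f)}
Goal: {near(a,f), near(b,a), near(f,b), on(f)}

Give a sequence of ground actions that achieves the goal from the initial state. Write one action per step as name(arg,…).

free(f,b); push(b,f); free(b,a)

1. free(f,b)  →  {at(f), holds(a), holds(f), near(a,f), near(f,b), near(f,f), on(f)}
2. push(b,f)  →  {at(b), holds(a), holds(f), near(a,f), near(f,b), near(f,f), on(f)}
3. free(b,a)  →  {at(b), holds(f), near(a,f), near(b,a), near(f,b), near(f,f), on(f)}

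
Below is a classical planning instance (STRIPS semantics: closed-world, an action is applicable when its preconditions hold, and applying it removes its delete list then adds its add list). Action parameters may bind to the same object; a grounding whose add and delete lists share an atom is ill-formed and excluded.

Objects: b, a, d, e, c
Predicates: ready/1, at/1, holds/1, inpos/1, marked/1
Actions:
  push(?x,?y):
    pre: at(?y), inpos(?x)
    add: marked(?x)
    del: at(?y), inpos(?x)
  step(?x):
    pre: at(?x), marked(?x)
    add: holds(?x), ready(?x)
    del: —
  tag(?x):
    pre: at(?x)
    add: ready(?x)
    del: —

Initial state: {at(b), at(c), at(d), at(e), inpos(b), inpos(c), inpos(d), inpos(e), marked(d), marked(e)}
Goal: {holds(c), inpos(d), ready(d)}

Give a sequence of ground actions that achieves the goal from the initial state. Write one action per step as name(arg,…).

1. push(c,b)  →  {at(c), at(d), at(e), inpos(b), inpos(d), inpos(e), marked(c), marked(d), marked(e)}
2. step(d)  →  {at(c), at(d), at(e), holds(d), inpos(b), inpos(d), inpos(e), marked(c), marked(d), marked(e), ready(d)}
3. step(c)  →  {at(c), at(d), at(e), holds(c), holds(d), inpos(b), inpos(d), inpos(e), marked(c), marked(d), marked(e), ready(c), ready(d)}

push(c,b); step(d); step(c)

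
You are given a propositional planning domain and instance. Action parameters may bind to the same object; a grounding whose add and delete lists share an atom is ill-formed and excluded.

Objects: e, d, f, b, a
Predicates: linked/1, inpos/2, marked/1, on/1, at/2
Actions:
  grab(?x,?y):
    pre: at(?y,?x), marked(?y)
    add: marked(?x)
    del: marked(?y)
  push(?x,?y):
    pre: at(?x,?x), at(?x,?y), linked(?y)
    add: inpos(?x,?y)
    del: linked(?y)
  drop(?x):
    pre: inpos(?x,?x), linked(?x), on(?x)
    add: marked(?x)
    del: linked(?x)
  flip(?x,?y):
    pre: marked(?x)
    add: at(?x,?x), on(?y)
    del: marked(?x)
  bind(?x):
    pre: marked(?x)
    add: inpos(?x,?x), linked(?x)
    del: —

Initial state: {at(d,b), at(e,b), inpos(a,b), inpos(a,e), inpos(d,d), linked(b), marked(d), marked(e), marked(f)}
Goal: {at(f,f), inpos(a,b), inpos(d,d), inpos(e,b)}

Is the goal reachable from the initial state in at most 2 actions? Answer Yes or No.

1. flip(e,e)  →  {at(d,b), at(e,b), at(e,e), inpos(a,b), inpos(a,e), inpos(d,d), linked(b), marked(d), marked(f), on(e)}
2. push(e,b)  →  {at(d,b), at(e,b), at(e,e), inpos(a,b), inpos(a,e), inpos(d,d), inpos(e,b), marked(d), marked(f), on(e)}
3. flip(f,e)  →  {at(d,b), at(e,b), at(e,e), at(f,f), inpos(a,b), inpos(a,e), inpos(d,d), inpos(e,b), marked(d), on(e)}
optimal plan length = 3; 3 > 2

No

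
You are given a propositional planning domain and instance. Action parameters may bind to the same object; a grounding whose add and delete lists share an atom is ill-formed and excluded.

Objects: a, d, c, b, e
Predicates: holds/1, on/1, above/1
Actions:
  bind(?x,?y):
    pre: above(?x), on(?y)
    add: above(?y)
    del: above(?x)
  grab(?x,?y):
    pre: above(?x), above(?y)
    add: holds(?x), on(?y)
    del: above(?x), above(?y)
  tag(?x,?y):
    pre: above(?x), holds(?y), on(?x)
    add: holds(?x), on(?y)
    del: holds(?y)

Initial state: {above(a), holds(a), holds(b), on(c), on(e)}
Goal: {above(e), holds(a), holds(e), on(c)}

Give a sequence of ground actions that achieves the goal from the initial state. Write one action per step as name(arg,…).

bind(a,e); tag(e,b)

1. bind(a,e)  →  {above(e), holds(a), holds(b), on(c), on(e)}
2. tag(e,b)  →  {above(e), holds(a), holds(e), on(b), on(c), on(e)}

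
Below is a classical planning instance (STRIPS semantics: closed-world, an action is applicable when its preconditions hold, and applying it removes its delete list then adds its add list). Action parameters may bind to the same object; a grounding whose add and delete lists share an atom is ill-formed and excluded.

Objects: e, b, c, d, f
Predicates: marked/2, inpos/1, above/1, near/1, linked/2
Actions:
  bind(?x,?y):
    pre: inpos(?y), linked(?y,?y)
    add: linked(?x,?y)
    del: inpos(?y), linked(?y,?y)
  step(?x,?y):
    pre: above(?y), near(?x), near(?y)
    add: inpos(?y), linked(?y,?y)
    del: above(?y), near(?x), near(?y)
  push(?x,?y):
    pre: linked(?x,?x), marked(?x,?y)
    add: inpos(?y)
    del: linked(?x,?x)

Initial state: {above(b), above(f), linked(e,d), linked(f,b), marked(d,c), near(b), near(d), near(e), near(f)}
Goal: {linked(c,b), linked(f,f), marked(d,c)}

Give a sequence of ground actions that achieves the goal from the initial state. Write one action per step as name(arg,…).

1. step(e,b)  →  {above(f), inpos(b), linked(b,b), linked(e,d), linked(f,b), marked(d,c), near(d), near(f)}
2. bind(c,b)  →  {above(f), linked(c,b), linked(e,d), linked(f,b), marked(d,c), near(d), near(f)}
3. step(d,f)  →  {inpos(f), linked(c,b), linked(e,d), linked(f,b), linked(f,f), marked(d,c)}

step(e,b); bind(c,b); step(d,f)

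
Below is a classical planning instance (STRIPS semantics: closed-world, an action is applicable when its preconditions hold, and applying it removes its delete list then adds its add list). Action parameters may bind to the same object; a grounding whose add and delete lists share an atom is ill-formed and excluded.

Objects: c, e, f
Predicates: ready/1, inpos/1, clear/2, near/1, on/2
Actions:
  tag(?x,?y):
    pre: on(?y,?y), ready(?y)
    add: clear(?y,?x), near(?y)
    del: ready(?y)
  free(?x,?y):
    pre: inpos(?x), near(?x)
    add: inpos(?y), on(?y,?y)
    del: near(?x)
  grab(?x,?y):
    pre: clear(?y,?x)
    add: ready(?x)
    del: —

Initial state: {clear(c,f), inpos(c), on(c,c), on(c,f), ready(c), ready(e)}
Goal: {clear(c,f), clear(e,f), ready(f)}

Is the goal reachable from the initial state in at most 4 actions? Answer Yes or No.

Yes

1. tag(c,c)  →  {clear(c,c), clear(c,f), inpos(c), near(c), on(c,c), on(c,f), ready(e)}
2. free(c,e)  →  {clear(c,c), clear(c,f), inpos(c), inpos(e), on(c,c), on(c,f), on(e,e), ready(e)}
3. tag(f,e)  →  {clear(c,c), clear(c,f), clear(e,f), inpos(c), inpos(e), near(e), on(c,c), on(c,f), on(e,e)}
4. grab(f,c)  →  {clear(c,c), clear(c,f), clear(e,f), inpos(c), inpos(e), near(e), on(c,c), on(c,f), on(e,e), ready(f)}
optimal plan length = 4; 4 ≤ 4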